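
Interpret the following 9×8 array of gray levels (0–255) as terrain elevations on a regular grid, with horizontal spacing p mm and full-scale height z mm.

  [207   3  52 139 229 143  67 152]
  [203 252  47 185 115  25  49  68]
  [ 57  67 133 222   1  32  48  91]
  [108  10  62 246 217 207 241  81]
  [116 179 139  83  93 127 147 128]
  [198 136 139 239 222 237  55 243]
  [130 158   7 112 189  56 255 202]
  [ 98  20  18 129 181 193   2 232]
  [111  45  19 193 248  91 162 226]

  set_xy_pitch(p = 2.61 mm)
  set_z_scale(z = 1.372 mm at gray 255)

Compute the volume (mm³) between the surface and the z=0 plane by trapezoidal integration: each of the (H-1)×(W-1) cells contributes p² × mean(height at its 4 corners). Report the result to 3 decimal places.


height_mm = gray/255 × 1.372; cell vol = 2.61² × mean(4 corners)
unit = 2.61² × 1.372 / (4×255) = 0.00916294 mm³ per gray-sum
row 0: Σ corner-gray over 7 cells = 3242  → 29.7063
row 1: Σ corner-gray over 7 cells = 2771  → 25.3905
row 2: Σ corner-gray over 7 cells = 3309  → 30.3202
row 3: Σ corner-gray over 7 cells = 3935  → 36.0562
row 4: Σ corner-gray over 7 cells = 4277  → 39.1899
row 5: Σ corner-gray over 7 cells = 4383  → 40.1612
row 6: Σ corner-gray over 7 cells = 3302  → 30.2560
row 7: Σ corner-gray over 7 cells = 3269  → 29.9537
Σ rows: total corner-gray = 28488  → 261.0339 mm³

261.034


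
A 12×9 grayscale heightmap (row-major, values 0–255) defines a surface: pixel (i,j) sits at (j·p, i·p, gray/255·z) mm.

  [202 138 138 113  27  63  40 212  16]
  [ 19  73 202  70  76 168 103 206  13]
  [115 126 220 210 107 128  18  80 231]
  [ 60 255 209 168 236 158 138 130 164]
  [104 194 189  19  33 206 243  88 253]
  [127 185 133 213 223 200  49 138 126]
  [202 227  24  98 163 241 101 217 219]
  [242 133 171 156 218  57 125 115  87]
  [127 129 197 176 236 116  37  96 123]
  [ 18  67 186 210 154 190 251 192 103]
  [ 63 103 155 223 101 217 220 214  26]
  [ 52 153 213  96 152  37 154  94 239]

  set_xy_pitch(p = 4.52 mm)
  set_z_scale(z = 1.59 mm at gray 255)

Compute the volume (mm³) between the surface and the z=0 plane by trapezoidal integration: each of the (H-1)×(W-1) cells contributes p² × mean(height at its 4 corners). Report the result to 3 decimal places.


height_mm = gray/255 × 1.59; cell vol = 4.52² × mean(4 corners)
unit = 4.52² × 1.59 / (4×255) = 0.0318474 mm³ per gray-sum
row 0: Σ corner-gray over 8 cells = 3508  → 111.7206
row 1: Σ corner-gray over 8 cells = 3952  → 125.8609
row 2: Σ corner-gray over 8 cells = 4936  → 157.1987
row 3: Σ corner-gray over 8 cells = 5113  → 162.8357
row 4: Σ corner-gray over 8 cells = 4836  → 154.0140
row 5: Σ corner-gray over 8 cells = 5098  → 162.3580
row 6: Σ corner-gray over 8 cells = 4842  → 154.2051
row 7: Σ corner-gray over 8 cells = 4503  → 143.4088
row 8: Σ corner-gray over 8 cells = 4845  → 154.3006
row 9: Σ corner-gray over 8 cells = 5176  → 164.8421
row 10: Σ corner-gray over 8 cells = 4644  → 147.8993
Σ rows: total corner-gray = 51453  → 1638.6437 mm³

1638.644


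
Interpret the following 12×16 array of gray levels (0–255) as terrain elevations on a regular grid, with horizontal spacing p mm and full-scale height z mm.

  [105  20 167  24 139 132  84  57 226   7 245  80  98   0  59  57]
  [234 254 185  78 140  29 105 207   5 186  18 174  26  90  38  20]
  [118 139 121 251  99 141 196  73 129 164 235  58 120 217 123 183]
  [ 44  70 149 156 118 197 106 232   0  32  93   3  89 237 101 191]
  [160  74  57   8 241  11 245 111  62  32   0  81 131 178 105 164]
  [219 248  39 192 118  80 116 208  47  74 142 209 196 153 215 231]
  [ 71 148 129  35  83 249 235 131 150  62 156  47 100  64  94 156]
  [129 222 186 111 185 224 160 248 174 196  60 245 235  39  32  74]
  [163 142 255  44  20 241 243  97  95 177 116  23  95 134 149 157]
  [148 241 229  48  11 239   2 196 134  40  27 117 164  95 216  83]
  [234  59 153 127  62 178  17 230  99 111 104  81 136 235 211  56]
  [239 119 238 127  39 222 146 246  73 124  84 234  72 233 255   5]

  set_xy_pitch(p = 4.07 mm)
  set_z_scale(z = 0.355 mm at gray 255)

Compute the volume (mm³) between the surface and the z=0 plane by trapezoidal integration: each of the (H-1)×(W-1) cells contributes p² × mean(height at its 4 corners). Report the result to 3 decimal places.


height_mm = gray/255 × 0.355; cell vol = 4.07² × mean(4 corners)
unit = 4.07² × 0.355 / (4×255) = 0.00576523 mm³ per gray-sum
row 0: Σ corner-gray over 15 cells = 6162  → 35.5254
row 1: Σ corner-gray over 15 cells = 7757  → 44.7209
row 2: Σ corner-gray over 15 cells = 7834  → 45.1648
row 3: Σ corner-gray over 15 cells = 6397  → 36.8802
row 4: Σ corner-gray over 15 cells = 7520  → 43.3546
row 5: Σ corner-gray over 15 cells = 8117  → 46.7964
row 6: Σ corner-gray over 15 cells = 8430  → 48.6009
row 7: Σ corner-gray over 15 cells = 8819  → 50.8436
row 8: Σ corner-gray over 15 cells = 7731  → 44.5710
row 9: Σ corner-gray over 15 cells = 7645  → 44.0752
row 10: Σ corner-gray over 15 cells = 8564  → 49.3735
Σ rows: total corner-gray = 84976  → 489.9066 mm³

489.907


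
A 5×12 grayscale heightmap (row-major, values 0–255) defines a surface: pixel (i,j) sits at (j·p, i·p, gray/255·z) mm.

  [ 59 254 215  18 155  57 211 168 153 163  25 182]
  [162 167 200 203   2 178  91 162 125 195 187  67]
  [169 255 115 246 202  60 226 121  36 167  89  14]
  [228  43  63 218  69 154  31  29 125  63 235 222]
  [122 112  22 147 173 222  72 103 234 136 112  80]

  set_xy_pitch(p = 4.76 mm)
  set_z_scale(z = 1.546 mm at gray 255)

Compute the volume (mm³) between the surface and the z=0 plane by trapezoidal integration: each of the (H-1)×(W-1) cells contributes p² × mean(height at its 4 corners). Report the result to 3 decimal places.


height_mm = gray/255 × 1.546; cell vol = 4.76² × mean(4 corners)
unit = 4.76² × 1.546 / (4×255) = 0.0343418 mm³ per gray-sum
row 0: Σ corner-gray over 11 cells = 6328  → 217.3150
row 1: Σ corner-gray over 11 cells = 6466  → 222.0542
row 2: Σ corner-gray over 11 cells = 5727  → 196.6756
row 3: Σ corner-gray over 11 cells = 5378  → 184.6903
Σ rows: total corner-gray = 23899  → 820.7350 mm³

820.735


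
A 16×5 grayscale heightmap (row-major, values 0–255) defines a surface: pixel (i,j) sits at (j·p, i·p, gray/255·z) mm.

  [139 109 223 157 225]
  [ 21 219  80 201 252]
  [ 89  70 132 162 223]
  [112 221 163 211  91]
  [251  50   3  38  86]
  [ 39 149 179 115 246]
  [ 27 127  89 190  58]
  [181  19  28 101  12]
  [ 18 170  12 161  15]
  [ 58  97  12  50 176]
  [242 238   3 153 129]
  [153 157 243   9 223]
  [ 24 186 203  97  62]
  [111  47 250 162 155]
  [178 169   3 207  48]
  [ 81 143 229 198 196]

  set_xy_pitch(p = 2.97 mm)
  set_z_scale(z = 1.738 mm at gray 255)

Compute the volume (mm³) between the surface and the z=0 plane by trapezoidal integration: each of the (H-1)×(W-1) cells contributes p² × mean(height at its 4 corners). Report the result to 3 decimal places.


height_mm = gray/255 × 1.738; cell vol = 2.97² × mean(4 corners)
unit = 2.97² × 1.738 / (4×255) = 0.0150301 mm³ per gray-sum
row 0: Σ corner-gray over 4 cells = 2615  → 39.3038
row 1: Σ corner-gray over 4 cells = 2313  → 34.7647
row 2: Σ corner-gray over 4 cells = 2433  → 36.5683
row 3: Σ corner-gray over 4 cells = 1912  → 28.7376
row 4: Σ corner-gray over 4 cells = 1690  → 25.4009
row 5: Σ corner-gray over 4 cells = 2068  → 31.0823
row 6: Σ corner-gray over 4 cells = 1386  → 20.8317
row 7: Σ corner-gray over 4 cells = 1208  → 18.1564
row 8: Σ corner-gray over 4 cells = 1271  → 19.1033
row 9: Σ corner-gray over 4 cells = 1711  → 25.7165
row 10: Σ corner-gray over 4 cells = 2353  → 35.3659
row 11: Σ corner-gray over 4 cells = 2252  → 33.8478
row 12: Σ corner-gray over 4 cells = 2242  → 33.6975
row 13: Σ corner-gray over 4 cells = 2168  → 32.5853
row 14: Σ corner-gray over 4 cells = 2401  → 36.0873
Σ rows: total corner-gray = 30023  → 451.2493 mm³

451.249


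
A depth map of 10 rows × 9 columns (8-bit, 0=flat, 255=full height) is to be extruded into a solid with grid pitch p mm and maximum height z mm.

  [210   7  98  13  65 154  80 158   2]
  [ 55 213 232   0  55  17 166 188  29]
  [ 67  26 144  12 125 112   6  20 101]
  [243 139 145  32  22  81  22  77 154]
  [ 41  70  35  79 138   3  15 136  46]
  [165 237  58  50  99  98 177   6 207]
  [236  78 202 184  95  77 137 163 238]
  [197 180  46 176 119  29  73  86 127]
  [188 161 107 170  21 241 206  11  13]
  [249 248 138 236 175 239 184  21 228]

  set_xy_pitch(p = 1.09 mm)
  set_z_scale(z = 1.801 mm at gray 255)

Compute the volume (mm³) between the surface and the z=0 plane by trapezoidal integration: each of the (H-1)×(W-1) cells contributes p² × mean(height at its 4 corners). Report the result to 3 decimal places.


64.871

height_mm = gray/255 × 1.801; cell vol = 1.09² × mean(4 corners)
unit = 1.09² × 1.801 / (4×255) = 0.00209781 mm³ per gray-sum
row 0: Σ corner-gray over 8 cells = 3188  → 6.6878
row 1: Σ corner-gray over 8 cells = 2884  → 6.0501
row 2: Σ corner-gray over 8 cells = 2491  → 5.2256
row 3: Σ corner-gray over 8 cells = 2472  → 5.1858
row 4: Σ corner-gray over 8 cells = 2861  → 6.0018
row 5: Σ corner-gray over 8 cells = 4168  → 8.7437
row 6: Σ corner-gray over 8 cells = 4088  → 8.5759
row 7: Σ corner-gray over 8 cells = 3777  → 7.9234
row 8: Σ corner-gray over 8 cells = 4994  → 10.4765
Σ rows: total corner-gray = 30923  → 64.8706 mm³


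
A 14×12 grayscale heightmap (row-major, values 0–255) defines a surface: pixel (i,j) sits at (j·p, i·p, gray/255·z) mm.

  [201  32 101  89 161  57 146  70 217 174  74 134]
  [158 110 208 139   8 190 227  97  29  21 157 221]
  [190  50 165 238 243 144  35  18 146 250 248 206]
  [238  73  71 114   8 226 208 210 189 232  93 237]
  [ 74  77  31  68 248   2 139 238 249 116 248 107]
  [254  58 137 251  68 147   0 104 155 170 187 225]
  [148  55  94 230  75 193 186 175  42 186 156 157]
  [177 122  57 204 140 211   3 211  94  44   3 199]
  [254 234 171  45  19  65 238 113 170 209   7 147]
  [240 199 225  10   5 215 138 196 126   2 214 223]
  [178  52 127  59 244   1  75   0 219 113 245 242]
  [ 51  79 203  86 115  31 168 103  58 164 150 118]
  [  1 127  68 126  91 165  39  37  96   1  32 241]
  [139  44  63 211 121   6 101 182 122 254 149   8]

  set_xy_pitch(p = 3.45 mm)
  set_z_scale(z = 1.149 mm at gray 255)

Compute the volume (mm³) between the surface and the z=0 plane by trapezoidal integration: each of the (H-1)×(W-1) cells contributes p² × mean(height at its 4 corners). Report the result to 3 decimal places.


height_mm = gray/255 × 1.149; cell vol = 3.45² × mean(4 corners)
unit = 3.45² × 1.149 / (4×255) = 0.0134078 mm³ per gray-sum
row 0: Σ corner-gray over 11 cells = 5328  → 71.4368
row 1: Σ corner-gray over 11 cells = 6221  → 83.4100
row 2: Σ corner-gray over 11 cells = 6793  → 91.0793
row 3: Σ corner-gray over 11 cells = 6336  → 84.9519
row 4: Σ corner-gray over 11 cells = 6046  → 81.0637
row 5: Σ corner-gray over 11 cells = 6122  → 82.0827
row 6: Σ corner-gray over 11 cells = 5643  → 75.6603
row 7: Σ corner-gray over 11 cells = 5497  → 73.7028
row 8: Σ corner-gray over 11 cells = 6066  → 81.3318
row 9: Σ corner-gray over 11 cells = 5813  → 77.9396
row 10: Σ corner-gray over 11 cells = 5173  → 69.3586
row 11: Σ corner-gray over 11 cells = 4289  → 57.5061
row 12: Σ corner-gray over 11 cells = 4459  → 59.7855
Σ rows: total corner-gray = 73786  → 989.3091 mm³

989.309


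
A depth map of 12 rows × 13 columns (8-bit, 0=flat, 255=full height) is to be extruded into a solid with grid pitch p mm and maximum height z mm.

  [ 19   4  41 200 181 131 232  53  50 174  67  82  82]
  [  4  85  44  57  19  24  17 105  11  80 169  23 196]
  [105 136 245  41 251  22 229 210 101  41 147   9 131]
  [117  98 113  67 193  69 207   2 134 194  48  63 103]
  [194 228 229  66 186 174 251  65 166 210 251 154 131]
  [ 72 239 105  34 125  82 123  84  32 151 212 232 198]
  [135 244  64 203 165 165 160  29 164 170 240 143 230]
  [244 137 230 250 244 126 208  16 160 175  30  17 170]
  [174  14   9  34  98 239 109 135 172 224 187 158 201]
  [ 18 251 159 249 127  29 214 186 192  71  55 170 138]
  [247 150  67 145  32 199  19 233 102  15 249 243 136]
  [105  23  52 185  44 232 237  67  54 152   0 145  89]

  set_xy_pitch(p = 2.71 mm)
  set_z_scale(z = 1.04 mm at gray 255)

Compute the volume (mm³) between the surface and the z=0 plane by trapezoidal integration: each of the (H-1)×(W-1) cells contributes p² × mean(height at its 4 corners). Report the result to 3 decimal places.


height_mm = gray/255 × 1.04; cell vol = 2.71² × mean(4 corners)
unit = 2.71² × 1.04 / (4×255) = 0.0074881 mm³ per gray-sum
row 0: Σ corner-gray over 12 cells = 3999  → 29.9449
row 1: Σ corner-gray over 12 cells = 4568  → 34.2056
row 2: Σ corner-gray over 12 cells = 5696  → 42.6522
row 3: Σ corner-gray over 12 cells = 6881  → 51.5256
row 4: Σ corner-gray over 12 cells = 7393  → 55.3595
row 5: Σ corner-gray over 12 cells = 6967  → 52.1696
row 6: Σ corner-gray over 12 cells = 7459  → 55.8538
row 7: Σ corner-gray over 12 cells = 6733  → 50.4174
row 8: Σ corner-gray over 12 cells = 6695  → 50.1328
row 9: Σ corner-gray over 12 cells = 6853  → 51.3160
row 10: Σ corner-gray over 12 cells = 5867  → 43.9327
Σ rows: total corner-gray = 69111  → 517.5102 mm³

517.510


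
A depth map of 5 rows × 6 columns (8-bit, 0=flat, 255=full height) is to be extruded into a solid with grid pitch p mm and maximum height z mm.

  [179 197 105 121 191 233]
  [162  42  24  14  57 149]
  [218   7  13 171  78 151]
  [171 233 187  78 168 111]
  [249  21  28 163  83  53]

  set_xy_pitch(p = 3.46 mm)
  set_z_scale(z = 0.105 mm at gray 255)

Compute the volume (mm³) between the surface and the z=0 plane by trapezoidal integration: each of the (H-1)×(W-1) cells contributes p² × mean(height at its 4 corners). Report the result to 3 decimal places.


10.776

height_mm = gray/255 × 0.105; cell vol = 3.46² × mean(4 corners)
unit = 3.46² × 0.105 / (4×255) = 0.00123237 mm³ per gray-sum
row 0: Σ corner-gray over 5 cells = 2225  → 2.7420
row 1: Σ corner-gray over 5 cells = 1492  → 1.8387
row 2: Σ corner-gray over 5 cells = 2521  → 3.1068
row 3: Σ corner-gray over 5 cells = 2506  → 3.0883
Σ rows: total corner-gray = 8744  → 10.7758 mm³


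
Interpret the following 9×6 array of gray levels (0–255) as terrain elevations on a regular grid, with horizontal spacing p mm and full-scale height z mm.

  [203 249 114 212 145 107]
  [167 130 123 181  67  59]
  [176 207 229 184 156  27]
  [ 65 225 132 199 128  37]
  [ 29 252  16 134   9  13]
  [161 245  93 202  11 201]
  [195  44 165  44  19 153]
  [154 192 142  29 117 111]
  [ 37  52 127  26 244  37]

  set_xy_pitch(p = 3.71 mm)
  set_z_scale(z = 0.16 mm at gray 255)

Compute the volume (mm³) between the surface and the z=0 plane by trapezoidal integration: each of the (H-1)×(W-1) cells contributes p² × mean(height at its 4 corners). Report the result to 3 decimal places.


height_mm = gray/255 × 0.16; cell vol = 3.71² × mean(4 corners)
unit = 3.71² × 0.16 / (4×255) = 0.00215907 mm³ per gray-sum
row 0: Σ corner-gray over 5 cells = 2978  → 6.4297
row 1: Σ corner-gray over 5 cells = 2983  → 6.4405
row 2: Σ corner-gray over 5 cells = 3225  → 6.9630
row 3: Σ corner-gray over 5 cells = 2334  → 5.0393
row 4: Σ corner-gray over 5 cells = 2328  → 5.0263
row 5: Σ corner-gray over 5 cells = 2356  → 5.0868
row 6: Σ corner-gray over 5 cells = 2117  → 4.5708
row 7: Σ corner-gray over 5 cells = 2197  → 4.7435
Σ rows: total corner-gray = 20518  → 44.2999 mm³

44.300


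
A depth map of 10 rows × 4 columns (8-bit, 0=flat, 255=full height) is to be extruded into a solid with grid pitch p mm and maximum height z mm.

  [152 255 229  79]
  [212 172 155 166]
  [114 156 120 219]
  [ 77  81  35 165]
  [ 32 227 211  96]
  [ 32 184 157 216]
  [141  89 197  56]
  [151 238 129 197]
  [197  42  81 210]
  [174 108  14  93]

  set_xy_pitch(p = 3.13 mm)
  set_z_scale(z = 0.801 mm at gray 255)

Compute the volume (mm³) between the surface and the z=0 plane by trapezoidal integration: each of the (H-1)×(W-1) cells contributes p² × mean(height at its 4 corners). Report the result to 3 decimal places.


118.233

height_mm = gray/255 × 0.801; cell vol = 3.13² × mean(4 corners)
unit = 3.13² × 0.801 / (4×255) = 0.00769345 mm³ per gray-sum
row 0: Σ corner-gray over 3 cells = 2231  → 17.1641
row 1: Σ corner-gray over 3 cells = 1917  → 14.7483
row 2: Σ corner-gray over 3 cells = 1359  → 10.4554
row 3: Σ corner-gray over 3 cells = 1478  → 11.3709
row 4: Σ corner-gray over 3 cells = 1934  → 14.8791
row 5: Σ corner-gray over 3 cells = 1699  → 13.0712
row 6: Σ corner-gray over 3 cells = 1851  → 14.2406
row 7: Σ corner-gray over 3 cells = 1735  → 13.3481
row 8: Σ corner-gray over 3 cells = 1164  → 8.9552
Σ rows: total corner-gray = 15368  → 118.2329 mm³


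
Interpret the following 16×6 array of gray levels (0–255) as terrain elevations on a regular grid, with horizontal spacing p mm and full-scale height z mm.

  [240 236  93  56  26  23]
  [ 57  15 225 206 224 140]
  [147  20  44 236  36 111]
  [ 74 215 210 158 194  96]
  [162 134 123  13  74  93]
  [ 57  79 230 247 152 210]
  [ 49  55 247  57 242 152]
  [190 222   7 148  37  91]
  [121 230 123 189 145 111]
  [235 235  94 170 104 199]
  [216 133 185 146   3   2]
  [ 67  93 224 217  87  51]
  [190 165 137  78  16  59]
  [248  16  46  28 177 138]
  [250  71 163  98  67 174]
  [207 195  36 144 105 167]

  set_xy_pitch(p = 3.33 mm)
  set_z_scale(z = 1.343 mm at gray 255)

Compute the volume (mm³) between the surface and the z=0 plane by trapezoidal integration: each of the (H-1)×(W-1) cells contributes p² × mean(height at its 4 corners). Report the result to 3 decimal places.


height_mm = gray/255 × 1.343; cell vol = 3.33² × mean(4 corners)
unit = 3.33² × 1.343 / (4×255) = 0.0146004 mm³ per gray-sum
row 0: Σ corner-gray over 5 cells = 2622  → 38.2822
row 1: Σ corner-gray over 5 cells = 2467  → 36.0191
row 2: Σ corner-gray over 5 cells = 2654  → 38.7494
row 3: Σ corner-gray over 5 cells = 2667  → 38.9392
row 4: Σ corner-gray over 5 cells = 2626  → 38.3406
row 5: Σ corner-gray over 5 cells = 3086  → 45.0568
row 6: Σ corner-gray over 5 cells = 2512  → 36.6762
row 7: Σ corner-gray over 5 cells = 2715  → 39.6400
row 8: Σ corner-gray over 5 cells = 3246  → 47.3928
row 9: Σ corner-gray over 5 cells = 2792  → 40.7643
row 10: Σ corner-gray over 5 cells = 2512  → 36.6762
row 11: Σ corner-gray over 5 cells = 2401  → 35.0555
row 12: Σ corner-gray over 5 cells = 1961  → 28.6314
row 13: Σ corner-gray over 5 cells = 2142  → 31.2740
row 14: Σ corner-gray over 5 cells = 2556  → 37.3186
Σ rows: total corner-gray = 38959  → 568.8164 mm³

568.816


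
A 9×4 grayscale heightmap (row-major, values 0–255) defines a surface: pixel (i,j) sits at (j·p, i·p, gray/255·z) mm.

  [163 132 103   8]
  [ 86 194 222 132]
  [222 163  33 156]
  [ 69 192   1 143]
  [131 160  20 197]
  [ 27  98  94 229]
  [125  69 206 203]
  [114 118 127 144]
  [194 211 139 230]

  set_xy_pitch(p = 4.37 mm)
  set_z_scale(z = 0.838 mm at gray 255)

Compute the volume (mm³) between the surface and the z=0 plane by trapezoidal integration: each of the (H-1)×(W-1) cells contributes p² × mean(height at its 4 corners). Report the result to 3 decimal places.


196.259

height_mm = gray/255 × 0.838; cell vol = 4.37² × mean(4 corners)
unit = 4.37² × 0.838 / (4×255) = 0.0156894 mm³ per gray-sum
row 0: Σ corner-gray over 3 cells = 1691  → 26.5308
row 1: Σ corner-gray over 3 cells = 1820  → 28.5547
row 2: Σ corner-gray over 3 cells = 1368  → 21.4631
row 3: Σ corner-gray over 3 cells = 1286  → 20.1766
row 4: Σ corner-gray over 3 cells = 1328  → 20.8355
row 5: Σ corner-gray over 3 cells = 1518  → 23.8165
row 6: Σ corner-gray over 3 cells = 1626  → 25.5110
row 7: Σ corner-gray over 3 cells = 1872  → 29.3706
Σ rows: total corner-gray = 12509  → 196.2589 mm³


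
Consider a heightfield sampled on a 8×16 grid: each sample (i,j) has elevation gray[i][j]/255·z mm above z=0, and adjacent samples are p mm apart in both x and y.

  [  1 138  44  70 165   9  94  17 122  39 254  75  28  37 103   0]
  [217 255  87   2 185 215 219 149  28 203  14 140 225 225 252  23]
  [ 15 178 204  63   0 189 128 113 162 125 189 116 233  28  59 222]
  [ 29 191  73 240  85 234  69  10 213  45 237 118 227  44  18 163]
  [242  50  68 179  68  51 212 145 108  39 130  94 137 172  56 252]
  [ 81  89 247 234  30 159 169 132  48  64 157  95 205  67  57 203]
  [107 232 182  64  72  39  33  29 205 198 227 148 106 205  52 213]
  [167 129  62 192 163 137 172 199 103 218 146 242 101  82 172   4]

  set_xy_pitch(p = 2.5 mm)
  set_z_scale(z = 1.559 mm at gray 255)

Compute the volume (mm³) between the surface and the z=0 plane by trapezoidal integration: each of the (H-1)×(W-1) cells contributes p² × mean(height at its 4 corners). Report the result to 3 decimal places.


height_mm = gray/255 × 1.559; cell vol = 2.5² × mean(4 corners)
unit = 2.5² × 1.559 / (4×255) = 0.0095527 mm³ per gray-sum
row 0: Σ corner-gray over 15 cells = 7029  → 67.1459
row 1: Σ corner-gray over 15 cells = 8449  → 80.7107
row 2: Σ corner-gray over 15 cells = 7611  → 72.7056
row 3: Σ corner-gray over 15 cells = 7312  → 69.8493
row 4: Σ corner-gray over 15 cells = 7302  → 69.7538
row 5: Σ corner-gray over 15 cells = 7694  → 73.4984
row 6: Σ corner-gray over 15 cells = 8311  → 79.3925
Σ rows: total corner-gray = 53708  → 513.0562 mm³

513.056


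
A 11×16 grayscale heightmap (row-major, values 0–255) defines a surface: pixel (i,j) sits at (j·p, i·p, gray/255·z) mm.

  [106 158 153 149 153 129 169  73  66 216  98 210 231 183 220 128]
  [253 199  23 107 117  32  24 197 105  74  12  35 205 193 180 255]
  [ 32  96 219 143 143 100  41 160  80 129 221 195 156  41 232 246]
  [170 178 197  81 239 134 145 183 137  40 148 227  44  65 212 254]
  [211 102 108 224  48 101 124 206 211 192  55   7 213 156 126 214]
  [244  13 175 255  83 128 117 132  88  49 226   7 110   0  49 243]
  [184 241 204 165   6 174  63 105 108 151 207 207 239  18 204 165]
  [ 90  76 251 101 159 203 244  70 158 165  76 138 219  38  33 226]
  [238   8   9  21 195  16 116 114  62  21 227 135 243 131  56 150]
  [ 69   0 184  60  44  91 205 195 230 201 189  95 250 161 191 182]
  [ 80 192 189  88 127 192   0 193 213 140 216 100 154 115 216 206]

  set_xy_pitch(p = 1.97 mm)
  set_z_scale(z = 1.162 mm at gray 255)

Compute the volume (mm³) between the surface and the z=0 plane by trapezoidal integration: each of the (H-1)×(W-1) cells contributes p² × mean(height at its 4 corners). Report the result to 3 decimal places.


358.673

height_mm = gray/255 × 1.162; cell vol = 1.97² × mean(4 corners)
unit = 1.97² × 1.162 / (4×255) = 0.00442118 mm³ per gray-sum
row 0: Σ corner-gray over 15 cells = 8164  → 36.0945
row 1: Σ corner-gray over 15 cells = 7704  → 34.0608
row 2: Σ corner-gray over 15 cells = 8674  → 38.3493
row 3: Σ corner-gray over 15 cells = 8655  → 38.2653
row 4: Σ corner-gray over 15 cells = 7522  → 33.2561
row 5: Σ corner-gray over 15 cells = 7884  → 34.8566
row 6: Σ corner-gray over 15 cells = 8711  → 38.5129
row 7: Σ corner-gray over 15 cells = 7274  → 32.1597
row 8: Σ corner-gray over 15 cells = 7539  → 33.3313
row 9: Σ corner-gray over 15 cells = 8999  → 39.7862
Σ rows: total corner-gray = 81126  → 358.6728 mm³


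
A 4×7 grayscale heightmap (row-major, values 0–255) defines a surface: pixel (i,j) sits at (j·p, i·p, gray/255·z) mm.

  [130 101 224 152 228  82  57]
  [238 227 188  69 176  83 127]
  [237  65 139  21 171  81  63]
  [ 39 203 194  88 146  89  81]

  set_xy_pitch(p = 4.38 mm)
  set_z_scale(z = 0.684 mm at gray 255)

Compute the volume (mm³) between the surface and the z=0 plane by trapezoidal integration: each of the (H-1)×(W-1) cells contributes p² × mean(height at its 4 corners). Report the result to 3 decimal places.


height_mm = gray/255 × 0.684; cell vol = 4.38² × mean(4 corners)
unit = 4.38² × 0.684 / (4×255) = 0.0128648 mm³ per gray-sum
row 0: Σ corner-gray over 6 cells = 3612  → 46.4678
row 1: Σ corner-gray over 6 cells = 3105  → 39.9453
row 2: Σ corner-gray over 6 cells = 2814  → 36.2016
Σ rows: total corner-gray = 9531  → 122.6147 mm³

122.615


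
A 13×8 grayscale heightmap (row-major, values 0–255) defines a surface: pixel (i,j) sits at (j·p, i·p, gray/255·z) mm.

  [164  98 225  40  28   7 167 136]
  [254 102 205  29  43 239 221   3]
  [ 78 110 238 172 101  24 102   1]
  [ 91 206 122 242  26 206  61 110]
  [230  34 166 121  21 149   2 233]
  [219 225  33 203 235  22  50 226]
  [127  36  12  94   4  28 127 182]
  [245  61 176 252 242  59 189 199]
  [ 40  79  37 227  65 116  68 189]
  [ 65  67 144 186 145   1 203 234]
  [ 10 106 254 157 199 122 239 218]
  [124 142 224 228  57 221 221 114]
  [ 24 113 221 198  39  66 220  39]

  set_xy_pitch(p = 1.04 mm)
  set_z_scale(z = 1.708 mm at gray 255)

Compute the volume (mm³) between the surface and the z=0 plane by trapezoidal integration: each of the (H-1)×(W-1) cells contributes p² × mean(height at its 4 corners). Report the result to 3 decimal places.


78.935

height_mm = gray/255 × 1.708; cell vol = 1.04² × mean(4 corners)
unit = 1.04² × 1.708 / (4×255) = 0.00181115 mm³ per gray-sum
row 0: Σ corner-gray over 7 cells = 3365  → 6.0945
row 1: Σ corner-gray over 7 cells = 3508  → 6.3535
row 2: Σ corner-gray over 7 cells = 3500  → 6.3390
row 3: Σ corner-gray over 7 cells = 3376  → 6.1144
row 4: Σ corner-gray over 7 cells = 3430  → 6.2122
row 5: Σ corner-gray over 7 cells = 2892  → 5.2378
row 6: Σ corner-gray over 7 cells = 3313  → 6.0003
row 7: Σ corner-gray over 7 cells = 3815  → 6.9095
row 8: Σ corner-gray over 7 cells = 3204  → 5.8029
row 9: Σ corner-gray over 7 cells = 4173  → 7.5579
row 10: Σ corner-gray over 7 cells = 4806  → 8.7044
row 11: Σ corner-gray over 7 cells = 4201  → 7.6086
Σ rows: total corner-gray = 43583  → 78.9353 mm³


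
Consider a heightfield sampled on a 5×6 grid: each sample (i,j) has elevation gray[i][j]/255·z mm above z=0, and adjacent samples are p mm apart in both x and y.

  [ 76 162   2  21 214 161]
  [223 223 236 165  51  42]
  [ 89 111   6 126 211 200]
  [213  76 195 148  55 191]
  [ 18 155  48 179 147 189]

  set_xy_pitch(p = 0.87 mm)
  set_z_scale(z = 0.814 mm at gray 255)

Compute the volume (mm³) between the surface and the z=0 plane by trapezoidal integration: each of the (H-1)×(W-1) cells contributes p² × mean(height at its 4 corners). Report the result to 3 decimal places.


6.420

height_mm = gray/255 × 0.814; cell vol = 0.87² × mean(4 corners)
unit = 0.87² × 0.814 / (4×255) = 0.000604036 mm³ per gray-sum
row 0: Σ corner-gray over 5 cells = 2650  → 1.6007
row 1: Σ corner-gray over 5 cells = 2812  → 1.6985
row 2: Σ corner-gray over 5 cells = 2549  → 1.5397
row 3: Σ corner-gray over 5 cells = 2617  → 1.5808
Σ rows: total corner-gray = 10628  → 6.4197 mm³


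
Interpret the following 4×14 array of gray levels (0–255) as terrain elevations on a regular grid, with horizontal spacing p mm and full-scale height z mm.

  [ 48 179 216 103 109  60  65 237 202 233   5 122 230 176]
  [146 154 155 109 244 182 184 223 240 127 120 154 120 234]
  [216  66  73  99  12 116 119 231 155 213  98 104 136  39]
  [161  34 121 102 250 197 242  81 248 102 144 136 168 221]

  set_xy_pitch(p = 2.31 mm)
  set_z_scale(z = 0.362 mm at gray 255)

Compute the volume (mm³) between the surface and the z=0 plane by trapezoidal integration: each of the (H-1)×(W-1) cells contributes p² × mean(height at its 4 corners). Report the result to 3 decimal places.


43.148

height_mm = gray/255 × 0.362; cell vol = 2.31² × mean(4 corners)
unit = 2.31² × 0.362 / (4×255) = 0.00189379 mm³ per gray-sum
row 0: Σ corner-gray over 13 cells = 8150  → 15.4344
row 1: Σ corner-gray over 13 cells = 7503  → 14.2091
row 2: Σ corner-gray over 13 cells = 7131  → 13.5046
Σ rows: total corner-gray = 22784  → 43.1482 mm³


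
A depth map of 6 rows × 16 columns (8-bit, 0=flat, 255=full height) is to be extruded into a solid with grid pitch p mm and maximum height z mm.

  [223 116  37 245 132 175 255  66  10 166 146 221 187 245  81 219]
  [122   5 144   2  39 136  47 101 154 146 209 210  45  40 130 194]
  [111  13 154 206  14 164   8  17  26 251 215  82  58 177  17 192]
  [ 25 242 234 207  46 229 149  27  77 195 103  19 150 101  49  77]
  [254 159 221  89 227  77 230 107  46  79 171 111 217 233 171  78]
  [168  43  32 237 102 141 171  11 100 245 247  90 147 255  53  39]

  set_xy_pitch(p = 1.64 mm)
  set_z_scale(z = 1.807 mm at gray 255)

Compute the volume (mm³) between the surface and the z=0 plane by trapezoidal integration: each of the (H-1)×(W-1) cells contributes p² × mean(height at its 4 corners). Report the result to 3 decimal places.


179.972

height_mm = gray/255 × 1.807; cell vol = 1.64² × mean(4 corners)
unit = 1.64² × 1.807 / (4×255) = 0.00476481 mm³ per gray-sum
row 0: Σ corner-gray over 15 cells = 7738  → 36.8701
row 1: Σ corner-gray over 15 cells = 6239  → 29.7277
row 2: Σ corner-gray over 15 cells = 6865  → 32.7104
row 3: Σ corner-gray over 15 cells = 8366  → 39.8624
row 4: Σ corner-gray over 15 cells = 8563  → 40.8011
Σ rows: total corner-gray = 37771  → 179.9717 mm³


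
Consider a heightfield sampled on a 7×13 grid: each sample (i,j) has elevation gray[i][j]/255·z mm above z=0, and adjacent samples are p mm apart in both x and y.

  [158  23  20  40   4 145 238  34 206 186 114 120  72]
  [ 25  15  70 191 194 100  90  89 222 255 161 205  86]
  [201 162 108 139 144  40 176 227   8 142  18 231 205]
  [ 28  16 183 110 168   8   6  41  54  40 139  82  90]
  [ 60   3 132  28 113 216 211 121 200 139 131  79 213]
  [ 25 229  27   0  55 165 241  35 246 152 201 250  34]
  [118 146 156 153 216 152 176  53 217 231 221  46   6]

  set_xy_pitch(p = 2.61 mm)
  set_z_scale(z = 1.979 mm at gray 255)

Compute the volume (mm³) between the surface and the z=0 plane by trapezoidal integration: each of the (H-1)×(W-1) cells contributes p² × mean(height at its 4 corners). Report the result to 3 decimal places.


height_mm = gray/255 × 1.979; cell vol = 2.61² × mean(4 corners)
unit = 2.61² × 1.979 / (4×255) = 0.0132168 mm³ per gray-sum
row 0: Σ corner-gray over 12 cells = 5785  → 76.4592
row 1: Σ corner-gray over 12 cells = 6491  → 85.7903
row 2: Σ corner-gray over 12 cells = 5008  → 66.1898
row 3: Σ corner-gray over 12 cells = 4831  → 63.8504
row 4: Σ corner-gray over 12 cells = 6280  → 83.0016
row 5: Σ corner-gray over 12 cells = 6919  → 91.4471
Σ rows: total corner-gray = 35314  → 466.7384 mm³

466.738


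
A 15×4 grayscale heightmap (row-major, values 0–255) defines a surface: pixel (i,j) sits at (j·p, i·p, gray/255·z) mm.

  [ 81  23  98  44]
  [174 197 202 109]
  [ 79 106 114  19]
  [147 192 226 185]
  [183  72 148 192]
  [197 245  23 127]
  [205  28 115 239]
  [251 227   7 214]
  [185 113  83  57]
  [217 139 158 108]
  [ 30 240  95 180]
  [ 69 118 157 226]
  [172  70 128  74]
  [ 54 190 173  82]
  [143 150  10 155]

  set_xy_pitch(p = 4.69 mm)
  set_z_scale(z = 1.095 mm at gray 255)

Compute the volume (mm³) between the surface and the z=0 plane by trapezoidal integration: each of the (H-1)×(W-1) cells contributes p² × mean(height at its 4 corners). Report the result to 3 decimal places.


538.363

height_mm = gray/255 × 1.095; cell vol = 4.69² × mean(4 corners)
unit = 4.69² × 1.095 / (4×255) = 0.0236135 mm³ per gray-sum
row 0: Σ corner-gray over 3 cells = 1448  → 34.1923
row 1: Σ corner-gray over 3 cells = 1619  → 38.2302
row 2: Σ corner-gray over 3 cells = 1706  → 40.2846
row 3: Σ corner-gray over 3 cells = 1983  → 46.8255
row 4: Σ corner-gray over 3 cells = 1675  → 39.5525
row 5: Σ corner-gray over 3 cells = 1590  → 37.5454
row 6: Σ corner-gray over 3 cells = 1663  → 39.2692
row 7: Σ corner-gray over 3 cells = 1567  → 37.0023
row 8: Σ corner-gray over 3 cells = 1553  → 36.6717
row 9: Σ corner-gray over 3 cells = 1799  → 42.4806
row 10: Σ corner-gray over 3 cells = 1725  → 40.7332
row 11: Σ corner-gray over 3 cells = 1487  → 35.1132
row 12: Σ corner-gray over 3 cells = 1504  → 35.5146
row 13: Σ corner-gray over 3 cells = 1480  → 34.9479
Σ rows: total corner-gray = 22799  → 538.3633 mm³


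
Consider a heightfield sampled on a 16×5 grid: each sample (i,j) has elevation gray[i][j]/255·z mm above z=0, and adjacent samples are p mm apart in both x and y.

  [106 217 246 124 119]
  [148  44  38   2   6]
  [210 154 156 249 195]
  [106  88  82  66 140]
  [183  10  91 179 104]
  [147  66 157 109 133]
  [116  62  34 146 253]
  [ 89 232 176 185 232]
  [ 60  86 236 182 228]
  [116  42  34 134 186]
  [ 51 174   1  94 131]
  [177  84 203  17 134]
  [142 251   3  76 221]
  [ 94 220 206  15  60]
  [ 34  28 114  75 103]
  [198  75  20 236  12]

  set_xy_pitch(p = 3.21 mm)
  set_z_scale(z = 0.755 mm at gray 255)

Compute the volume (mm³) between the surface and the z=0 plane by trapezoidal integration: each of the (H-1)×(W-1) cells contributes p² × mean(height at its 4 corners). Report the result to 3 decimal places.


height_mm = gray/255 × 0.755; cell vol = 3.21² × mean(4 corners)
unit = 3.21² × 0.755 / (4×255) = 0.00762705 mm³ per gray-sum
row 0: Σ corner-gray over 4 cells = 1721  → 13.1262
row 1: Σ corner-gray over 4 cells = 1845  → 14.0719
row 2: Σ corner-gray over 4 cells = 2241  → 17.0922
row 3: Σ corner-gray over 4 cells = 1565  → 11.9363
row 4: Σ corner-gray over 4 cells = 1791  → 13.6601
row 5: Σ corner-gray over 4 cells = 1797  → 13.7058
row 6: Σ corner-gray over 4 cells = 2360  → 17.9998
row 7: Σ corner-gray over 4 cells = 2803  → 21.3786
row 8: Σ corner-gray over 4 cells = 2018  → 15.3914
row 9: Σ corner-gray over 4 cells = 1442  → 10.9982
row 10: Σ corner-gray over 4 cells = 1639  → 12.5007
row 11: Σ corner-gray over 4 cells = 1942  → 14.8117
row 12: Σ corner-gray over 4 cells = 2059  → 15.7041
row 13: Σ corner-gray over 4 cells = 1607  → 12.2567
row 14: Σ corner-gray over 4 cells = 1443  → 11.0058
Σ rows: total corner-gray = 28273  → 215.6397 mm³

215.640


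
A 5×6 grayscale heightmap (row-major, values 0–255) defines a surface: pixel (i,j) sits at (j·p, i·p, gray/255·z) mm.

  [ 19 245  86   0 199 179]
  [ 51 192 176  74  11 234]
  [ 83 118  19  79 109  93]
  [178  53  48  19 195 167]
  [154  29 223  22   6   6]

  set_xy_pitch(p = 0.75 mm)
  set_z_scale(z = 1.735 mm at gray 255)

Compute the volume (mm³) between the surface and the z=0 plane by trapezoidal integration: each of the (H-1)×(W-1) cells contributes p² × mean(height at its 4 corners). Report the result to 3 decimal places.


height_mm = gray/255 × 1.735; cell vol = 0.75² × mean(4 corners)
unit = 0.75² × 1.735 / (4×255) = 0.000956801 mm³ per gray-sum
row 0: Σ corner-gray over 5 cells = 2449  → 2.3432
row 1: Σ corner-gray over 5 cells = 2017  → 1.9299
row 2: Σ corner-gray over 5 cells = 1801  → 1.7232
row 3: Σ corner-gray over 5 cells = 1695  → 1.6218
Σ rows: total corner-gray = 7962  → 7.6181 mm³

7.618


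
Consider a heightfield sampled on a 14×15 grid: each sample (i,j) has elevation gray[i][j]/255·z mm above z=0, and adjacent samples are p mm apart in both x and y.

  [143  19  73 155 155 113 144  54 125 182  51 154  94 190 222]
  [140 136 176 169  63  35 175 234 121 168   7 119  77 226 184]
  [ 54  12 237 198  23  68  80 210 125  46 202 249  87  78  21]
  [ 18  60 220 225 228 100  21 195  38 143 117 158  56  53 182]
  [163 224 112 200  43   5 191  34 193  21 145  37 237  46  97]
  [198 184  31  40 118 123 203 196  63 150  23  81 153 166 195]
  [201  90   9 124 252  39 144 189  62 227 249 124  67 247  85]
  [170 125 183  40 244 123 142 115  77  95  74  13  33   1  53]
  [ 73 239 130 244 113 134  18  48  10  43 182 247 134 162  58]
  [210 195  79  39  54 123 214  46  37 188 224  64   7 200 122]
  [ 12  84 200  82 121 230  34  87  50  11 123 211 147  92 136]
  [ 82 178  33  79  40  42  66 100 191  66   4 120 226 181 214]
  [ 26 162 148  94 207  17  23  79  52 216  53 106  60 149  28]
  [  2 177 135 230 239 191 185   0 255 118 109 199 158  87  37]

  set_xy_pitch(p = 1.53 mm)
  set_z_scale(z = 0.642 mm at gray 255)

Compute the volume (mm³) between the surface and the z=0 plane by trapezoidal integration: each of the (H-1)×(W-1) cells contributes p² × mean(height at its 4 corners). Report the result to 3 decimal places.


127.525

height_mm = gray/255 × 0.642; cell vol = 1.53² × mean(4 corners)
unit = 1.53² × 0.642 / (4×255) = 0.00147339 mm³ per gray-sum
row 0: Σ corner-gray over 14 cells = 7119  → 10.4891
row 1: Σ corner-gray over 14 cells = 7041  → 10.3741
row 2: Σ corner-gray over 14 cells = 6733  → 9.9203
row 3: Σ corner-gray over 14 cells = 6664  → 9.8187
row 4: Σ corner-gray over 14 cells = 6691  → 9.8585
row 5: Σ corner-gray over 14 cells = 7387  → 10.8839
row 6: Σ corner-gray over 14 cells = 6685  → 9.8496
row 7: Σ corner-gray over 14 cells = 6292  → 9.2706
row 8: Σ corner-gray over 14 cells = 6811  → 10.0353
row 9: Σ corner-gray over 14 cells = 6364  → 9.3767
row 10: Σ corner-gray over 14 cells = 6040  → 8.8993
row 11: Σ corner-gray over 14 cells = 5734  → 8.4484
row 12: Σ corner-gray over 14 cells = 6991  → 10.3005
Σ rows: total corner-gray = 86552  → 127.5249 mm³


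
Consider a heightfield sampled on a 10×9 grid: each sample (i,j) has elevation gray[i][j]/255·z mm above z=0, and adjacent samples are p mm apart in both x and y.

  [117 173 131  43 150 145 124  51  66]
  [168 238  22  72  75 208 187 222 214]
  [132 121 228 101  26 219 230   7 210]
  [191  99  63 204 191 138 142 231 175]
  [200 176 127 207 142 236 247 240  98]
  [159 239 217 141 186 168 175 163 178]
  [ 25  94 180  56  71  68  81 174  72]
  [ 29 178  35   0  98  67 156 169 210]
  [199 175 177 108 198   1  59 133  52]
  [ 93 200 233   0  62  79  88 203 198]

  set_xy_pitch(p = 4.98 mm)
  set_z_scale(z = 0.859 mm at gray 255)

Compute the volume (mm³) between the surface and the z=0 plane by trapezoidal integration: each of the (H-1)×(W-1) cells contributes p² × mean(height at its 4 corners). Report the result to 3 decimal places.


height_mm = gray/255 × 0.859; cell vol = 4.98² × mean(4 corners)
unit = 4.98² × 0.859 / (4×255) = 0.0208858 mm³ per gray-sum
row 0: Σ corner-gray over 8 cells = 4247  → 88.7021
row 1: Σ corner-gray over 8 cells = 4636  → 96.8267
row 2: Σ corner-gray over 8 cells = 4708  → 98.3305
row 3: Σ corner-gray over 8 cells = 5550  → 115.9163
row 4: Σ corner-gray over 8 cells = 5963  → 124.5422
row 5: Σ corner-gray over 8 cells = 4460  → 93.1508
row 6: Σ corner-gray over 8 cells = 3190  → 66.6258
row 7: Σ corner-gray over 8 cells = 3598  → 75.1472
row 8: Σ corner-gray over 8 cells = 3974  → 83.0003
Σ rows: total corner-gray = 40326  → 842.2419 mm³

842.242


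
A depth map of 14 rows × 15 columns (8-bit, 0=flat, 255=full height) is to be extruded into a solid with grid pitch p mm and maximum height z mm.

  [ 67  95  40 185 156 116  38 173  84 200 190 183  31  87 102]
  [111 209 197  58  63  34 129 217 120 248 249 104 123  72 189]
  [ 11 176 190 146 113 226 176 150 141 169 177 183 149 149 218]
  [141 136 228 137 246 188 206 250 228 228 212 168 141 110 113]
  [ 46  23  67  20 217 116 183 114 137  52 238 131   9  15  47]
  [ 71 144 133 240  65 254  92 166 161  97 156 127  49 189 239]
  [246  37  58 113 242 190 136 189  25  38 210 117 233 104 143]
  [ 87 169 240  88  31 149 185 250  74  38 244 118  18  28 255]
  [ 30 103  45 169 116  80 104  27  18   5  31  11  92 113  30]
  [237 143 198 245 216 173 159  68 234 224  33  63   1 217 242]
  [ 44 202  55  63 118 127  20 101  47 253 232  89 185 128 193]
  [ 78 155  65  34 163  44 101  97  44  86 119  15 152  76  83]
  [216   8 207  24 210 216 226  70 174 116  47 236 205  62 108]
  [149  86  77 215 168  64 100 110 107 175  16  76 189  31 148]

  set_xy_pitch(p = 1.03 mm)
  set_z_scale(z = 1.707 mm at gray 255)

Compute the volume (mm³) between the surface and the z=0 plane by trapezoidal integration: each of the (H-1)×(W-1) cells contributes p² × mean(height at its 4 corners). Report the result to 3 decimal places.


height_mm = gray/255 × 1.707; cell vol = 1.03² × mean(4 corners)
unit = 1.03² × 1.707 / (4×255) = 0.00177545 mm³ per gray-sum
row 0: Σ corner-gray over 14 cells = 7271  → 12.9093
row 1: Σ corner-gray over 14 cells = 8465  → 15.0292
row 2: Σ corner-gray over 14 cells = 9729  → 17.2733
row 3: Σ corner-gray over 14 cells = 7947  → 14.1095
row 4: Σ corner-gray over 14 cells = 6793  → 12.0606
row 5: Σ corner-gray over 14 cells = 7829  → 13.9000
row 6: Σ corner-gray over 14 cells = 7379  → 13.1010
row 7: Σ corner-gray over 14 cells = 5494  → 9.7543
row 8: Σ corner-gray over 14 cells = 6315  → 11.2120
row 9: Σ corner-gray over 14 cells = 7904  → 14.0331
row 10: Σ corner-gray over 14 cells = 5940  → 10.5462
row 11: Σ corner-gray over 14 cells = 6389  → 11.3433
row 12: Σ corner-gray over 14 cells = 7051  → 12.5187
Σ rows: total corner-gray = 94506  → 167.7904 mm³

167.790
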